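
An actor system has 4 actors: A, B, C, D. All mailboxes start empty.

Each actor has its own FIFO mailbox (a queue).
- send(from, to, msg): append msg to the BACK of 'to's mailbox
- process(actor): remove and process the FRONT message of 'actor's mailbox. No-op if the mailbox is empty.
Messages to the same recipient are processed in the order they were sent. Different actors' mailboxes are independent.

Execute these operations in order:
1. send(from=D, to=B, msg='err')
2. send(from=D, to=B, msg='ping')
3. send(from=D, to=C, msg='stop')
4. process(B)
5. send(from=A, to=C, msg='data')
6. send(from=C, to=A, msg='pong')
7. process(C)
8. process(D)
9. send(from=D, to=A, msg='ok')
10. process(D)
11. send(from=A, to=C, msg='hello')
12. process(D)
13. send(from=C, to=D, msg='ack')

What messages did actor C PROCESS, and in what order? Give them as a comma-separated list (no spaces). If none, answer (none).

Answer: stop

Derivation:
After 1 (send(from=D, to=B, msg='err')): A:[] B:[err] C:[] D:[]
After 2 (send(from=D, to=B, msg='ping')): A:[] B:[err,ping] C:[] D:[]
After 3 (send(from=D, to=C, msg='stop')): A:[] B:[err,ping] C:[stop] D:[]
After 4 (process(B)): A:[] B:[ping] C:[stop] D:[]
After 5 (send(from=A, to=C, msg='data')): A:[] B:[ping] C:[stop,data] D:[]
After 6 (send(from=C, to=A, msg='pong')): A:[pong] B:[ping] C:[stop,data] D:[]
After 7 (process(C)): A:[pong] B:[ping] C:[data] D:[]
After 8 (process(D)): A:[pong] B:[ping] C:[data] D:[]
After 9 (send(from=D, to=A, msg='ok')): A:[pong,ok] B:[ping] C:[data] D:[]
After 10 (process(D)): A:[pong,ok] B:[ping] C:[data] D:[]
After 11 (send(from=A, to=C, msg='hello')): A:[pong,ok] B:[ping] C:[data,hello] D:[]
After 12 (process(D)): A:[pong,ok] B:[ping] C:[data,hello] D:[]
After 13 (send(from=C, to=D, msg='ack')): A:[pong,ok] B:[ping] C:[data,hello] D:[ack]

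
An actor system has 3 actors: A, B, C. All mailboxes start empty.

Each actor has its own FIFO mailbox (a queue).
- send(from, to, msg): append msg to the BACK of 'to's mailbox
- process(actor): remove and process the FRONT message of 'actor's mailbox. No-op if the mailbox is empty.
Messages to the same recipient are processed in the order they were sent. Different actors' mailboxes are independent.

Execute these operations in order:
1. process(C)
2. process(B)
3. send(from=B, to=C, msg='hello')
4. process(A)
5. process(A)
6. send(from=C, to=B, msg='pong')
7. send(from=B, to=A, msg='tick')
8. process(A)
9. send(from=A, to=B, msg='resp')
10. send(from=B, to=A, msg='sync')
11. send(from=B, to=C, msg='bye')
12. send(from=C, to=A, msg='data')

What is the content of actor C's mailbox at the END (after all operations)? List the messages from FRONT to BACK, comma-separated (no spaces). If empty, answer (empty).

After 1 (process(C)): A:[] B:[] C:[]
After 2 (process(B)): A:[] B:[] C:[]
After 3 (send(from=B, to=C, msg='hello')): A:[] B:[] C:[hello]
After 4 (process(A)): A:[] B:[] C:[hello]
After 5 (process(A)): A:[] B:[] C:[hello]
After 6 (send(from=C, to=B, msg='pong')): A:[] B:[pong] C:[hello]
After 7 (send(from=B, to=A, msg='tick')): A:[tick] B:[pong] C:[hello]
After 8 (process(A)): A:[] B:[pong] C:[hello]
After 9 (send(from=A, to=B, msg='resp')): A:[] B:[pong,resp] C:[hello]
After 10 (send(from=B, to=A, msg='sync')): A:[sync] B:[pong,resp] C:[hello]
After 11 (send(from=B, to=C, msg='bye')): A:[sync] B:[pong,resp] C:[hello,bye]
After 12 (send(from=C, to=A, msg='data')): A:[sync,data] B:[pong,resp] C:[hello,bye]

Answer: hello,bye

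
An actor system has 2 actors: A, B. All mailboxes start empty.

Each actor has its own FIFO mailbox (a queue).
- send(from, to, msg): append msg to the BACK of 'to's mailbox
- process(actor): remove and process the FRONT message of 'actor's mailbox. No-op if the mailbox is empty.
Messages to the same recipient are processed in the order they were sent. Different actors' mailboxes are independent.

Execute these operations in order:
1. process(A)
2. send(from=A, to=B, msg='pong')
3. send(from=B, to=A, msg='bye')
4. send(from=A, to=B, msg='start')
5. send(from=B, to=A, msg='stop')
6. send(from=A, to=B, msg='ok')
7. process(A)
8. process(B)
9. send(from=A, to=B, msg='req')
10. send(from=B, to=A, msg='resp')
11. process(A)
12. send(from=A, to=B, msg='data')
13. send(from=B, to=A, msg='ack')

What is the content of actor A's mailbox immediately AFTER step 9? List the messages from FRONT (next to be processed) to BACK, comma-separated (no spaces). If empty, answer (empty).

After 1 (process(A)): A:[] B:[]
After 2 (send(from=A, to=B, msg='pong')): A:[] B:[pong]
After 3 (send(from=B, to=A, msg='bye')): A:[bye] B:[pong]
After 4 (send(from=A, to=B, msg='start')): A:[bye] B:[pong,start]
After 5 (send(from=B, to=A, msg='stop')): A:[bye,stop] B:[pong,start]
After 6 (send(from=A, to=B, msg='ok')): A:[bye,stop] B:[pong,start,ok]
After 7 (process(A)): A:[stop] B:[pong,start,ok]
After 8 (process(B)): A:[stop] B:[start,ok]
After 9 (send(from=A, to=B, msg='req')): A:[stop] B:[start,ok,req]

stop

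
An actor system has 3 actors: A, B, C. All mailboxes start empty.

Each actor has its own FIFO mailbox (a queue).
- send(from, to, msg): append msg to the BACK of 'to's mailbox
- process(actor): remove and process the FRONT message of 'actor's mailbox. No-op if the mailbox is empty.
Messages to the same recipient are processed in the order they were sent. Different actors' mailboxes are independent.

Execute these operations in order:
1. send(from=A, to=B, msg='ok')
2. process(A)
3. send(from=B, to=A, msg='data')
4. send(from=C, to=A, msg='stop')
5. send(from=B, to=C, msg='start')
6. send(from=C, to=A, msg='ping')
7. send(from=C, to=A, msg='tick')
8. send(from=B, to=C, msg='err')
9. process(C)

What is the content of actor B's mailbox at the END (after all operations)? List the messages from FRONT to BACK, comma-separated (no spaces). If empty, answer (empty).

Answer: ok

Derivation:
After 1 (send(from=A, to=B, msg='ok')): A:[] B:[ok] C:[]
After 2 (process(A)): A:[] B:[ok] C:[]
After 3 (send(from=B, to=A, msg='data')): A:[data] B:[ok] C:[]
After 4 (send(from=C, to=A, msg='stop')): A:[data,stop] B:[ok] C:[]
After 5 (send(from=B, to=C, msg='start')): A:[data,stop] B:[ok] C:[start]
After 6 (send(from=C, to=A, msg='ping')): A:[data,stop,ping] B:[ok] C:[start]
After 7 (send(from=C, to=A, msg='tick')): A:[data,stop,ping,tick] B:[ok] C:[start]
After 8 (send(from=B, to=C, msg='err')): A:[data,stop,ping,tick] B:[ok] C:[start,err]
After 9 (process(C)): A:[data,stop,ping,tick] B:[ok] C:[err]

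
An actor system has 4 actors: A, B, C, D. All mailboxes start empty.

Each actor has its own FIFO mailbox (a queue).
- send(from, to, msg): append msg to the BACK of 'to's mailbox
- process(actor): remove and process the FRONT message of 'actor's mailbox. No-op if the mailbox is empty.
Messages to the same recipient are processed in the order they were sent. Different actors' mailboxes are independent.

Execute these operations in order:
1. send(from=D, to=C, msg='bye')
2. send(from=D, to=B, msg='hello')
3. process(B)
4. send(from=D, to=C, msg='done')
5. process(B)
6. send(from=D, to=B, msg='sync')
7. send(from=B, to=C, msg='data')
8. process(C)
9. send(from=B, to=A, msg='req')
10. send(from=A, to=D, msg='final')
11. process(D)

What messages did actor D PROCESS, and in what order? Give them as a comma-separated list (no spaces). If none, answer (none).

After 1 (send(from=D, to=C, msg='bye')): A:[] B:[] C:[bye] D:[]
After 2 (send(from=D, to=B, msg='hello')): A:[] B:[hello] C:[bye] D:[]
After 3 (process(B)): A:[] B:[] C:[bye] D:[]
After 4 (send(from=D, to=C, msg='done')): A:[] B:[] C:[bye,done] D:[]
After 5 (process(B)): A:[] B:[] C:[bye,done] D:[]
After 6 (send(from=D, to=B, msg='sync')): A:[] B:[sync] C:[bye,done] D:[]
After 7 (send(from=B, to=C, msg='data')): A:[] B:[sync] C:[bye,done,data] D:[]
After 8 (process(C)): A:[] B:[sync] C:[done,data] D:[]
After 9 (send(from=B, to=A, msg='req')): A:[req] B:[sync] C:[done,data] D:[]
After 10 (send(from=A, to=D, msg='final')): A:[req] B:[sync] C:[done,data] D:[final]
After 11 (process(D)): A:[req] B:[sync] C:[done,data] D:[]

Answer: final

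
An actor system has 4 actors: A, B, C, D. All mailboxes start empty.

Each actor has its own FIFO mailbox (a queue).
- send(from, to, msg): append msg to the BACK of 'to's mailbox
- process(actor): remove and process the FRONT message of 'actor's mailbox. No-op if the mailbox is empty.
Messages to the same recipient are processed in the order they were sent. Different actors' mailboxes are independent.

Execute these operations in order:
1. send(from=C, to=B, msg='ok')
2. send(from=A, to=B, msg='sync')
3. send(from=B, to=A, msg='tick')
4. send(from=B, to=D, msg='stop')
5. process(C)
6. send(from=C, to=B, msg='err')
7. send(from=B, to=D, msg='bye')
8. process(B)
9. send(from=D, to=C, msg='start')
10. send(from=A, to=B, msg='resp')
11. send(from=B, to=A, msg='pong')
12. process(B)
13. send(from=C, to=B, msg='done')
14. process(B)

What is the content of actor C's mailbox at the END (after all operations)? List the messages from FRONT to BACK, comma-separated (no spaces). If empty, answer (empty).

After 1 (send(from=C, to=B, msg='ok')): A:[] B:[ok] C:[] D:[]
After 2 (send(from=A, to=B, msg='sync')): A:[] B:[ok,sync] C:[] D:[]
After 3 (send(from=B, to=A, msg='tick')): A:[tick] B:[ok,sync] C:[] D:[]
After 4 (send(from=B, to=D, msg='stop')): A:[tick] B:[ok,sync] C:[] D:[stop]
After 5 (process(C)): A:[tick] B:[ok,sync] C:[] D:[stop]
After 6 (send(from=C, to=B, msg='err')): A:[tick] B:[ok,sync,err] C:[] D:[stop]
After 7 (send(from=B, to=D, msg='bye')): A:[tick] B:[ok,sync,err] C:[] D:[stop,bye]
After 8 (process(B)): A:[tick] B:[sync,err] C:[] D:[stop,bye]
After 9 (send(from=D, to=C, msg='start')): A:[tick] B:[sync,err] C:[start] D:[stop,bye]
After 10 (send(from=A, to=B, msg='resp')): A:[tick] B:[sync,err,resp] C:[start] D:[stop,bye]
After 11 (send(from=B, to=A, msg='pong')): A:[tick,pong] B:[sync,err,resp] C:[start] D:[stop,bye]
After 12 (process(B)): A:[tick,pong] B:[err,resp] C:[start] D:[stop,bye]
After 13 (send(from=C, to=B, msg='done')): A:[tick,pong] B:[err,resp,done] C:[start] D:[stop,bye]
After 14 (process(B)): A:[tick,pong] B:[resp,done] C:[start] D:[stop,bye]

Answer: start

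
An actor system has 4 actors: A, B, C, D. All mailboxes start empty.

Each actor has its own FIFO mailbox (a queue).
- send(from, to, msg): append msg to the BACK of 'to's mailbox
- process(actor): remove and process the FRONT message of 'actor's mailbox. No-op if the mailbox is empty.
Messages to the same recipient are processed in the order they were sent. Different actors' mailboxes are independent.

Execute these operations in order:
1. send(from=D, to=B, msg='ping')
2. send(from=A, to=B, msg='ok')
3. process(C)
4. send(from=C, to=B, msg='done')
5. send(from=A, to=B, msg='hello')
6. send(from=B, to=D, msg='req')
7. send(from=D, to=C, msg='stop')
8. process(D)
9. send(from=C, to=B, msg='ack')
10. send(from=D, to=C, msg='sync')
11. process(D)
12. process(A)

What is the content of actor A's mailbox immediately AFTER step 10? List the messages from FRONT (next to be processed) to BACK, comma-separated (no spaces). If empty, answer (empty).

After 1 (send(from=D, to=B, msg='ping')): A:[] B:[ping] C:[] D:[]
After 2 (send(from=A, to=B, msg='ok')): A:[] B:[ping,ok] C:[] D:[]
After 3 (process(C)): A:[] B:[ping,ok] C:[] D:[]
After 4 (send(from=C, to=B, msg='done')): A:[] B:[ping,ok,done] C:[] D:[]
After 5 (send(from=A, to=B, msg='hello')): A:[] B:[ping,ok,done,hello] C:[] D:[]
After 6 (send(from=B, to=D, msg='req')): A:[] B:[ping,ok,done,hello] C:[] D:[req]
After 7 (send(from=D, to=C, msg='stop')): A:[] B:[ping,ok,done,hello] C:[stop] D:[req]
After 8 (process(D)): A:[] B:[ping,ok,done,hello] C:[stop] D:[]
After 9 (send(from=C, to=B, msg='ack')): A:[] B:[ping,ok,done,hello,ack] C:[stop] D:[]
After 10 (send(from=D, to=C, msg='sync')): A:[] B:[ping,ok,done,hello,ack] C:[stop,sync] D:[]

(empty)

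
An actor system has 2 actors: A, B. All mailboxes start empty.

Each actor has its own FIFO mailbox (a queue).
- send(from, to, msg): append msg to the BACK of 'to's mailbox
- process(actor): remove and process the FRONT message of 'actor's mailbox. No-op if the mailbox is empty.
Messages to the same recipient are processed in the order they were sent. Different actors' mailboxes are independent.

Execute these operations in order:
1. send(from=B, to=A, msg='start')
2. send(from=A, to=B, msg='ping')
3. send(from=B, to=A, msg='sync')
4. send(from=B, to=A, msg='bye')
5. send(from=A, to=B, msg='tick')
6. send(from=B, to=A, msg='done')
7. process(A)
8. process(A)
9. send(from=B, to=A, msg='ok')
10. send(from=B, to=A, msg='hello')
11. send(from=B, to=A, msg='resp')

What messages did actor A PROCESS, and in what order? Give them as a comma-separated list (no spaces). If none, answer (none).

Answer: start,sync

Derivation:
After 1 (send(from=B, to=A, msg='start')): A:[start] B:[]
After 2 (send(from=A, to=B, msg='ping')): A:[start] B:[ping]
After 3 (send(from=B, to=A, msg='sync')): A:[start,sync] B:[ping]
After 4 (send(from=B, to=A, msg='bye')): A:[start,sync,bye] B:[ping]
After 5 (send(from=A, to=B, msg='tick')): A:[start,sync,bye] B:[ping,tick]
After 6 (send(from=B, to=A, msg='done')): A:[start,sync,bye,done] B:[ping,tick]
After 7 (process(A)): A:[sync,bye,done] B:[ping,tick]
After 8 (process(A)): A:[bye,done] B:[ping,tick]
After 9 (send(from=B, to=A, msg='ok')): A:[bye,done,ok] B:[ping,tick]
After 10 (send(from=B, to=A, msg='hello')): A:[bye,done,ok,hello] B:[ping,tick]
After 11 (send(from=B, to=A, msg='resp')): A:[bye,done,ok,hello,resp] B:[ping,tick]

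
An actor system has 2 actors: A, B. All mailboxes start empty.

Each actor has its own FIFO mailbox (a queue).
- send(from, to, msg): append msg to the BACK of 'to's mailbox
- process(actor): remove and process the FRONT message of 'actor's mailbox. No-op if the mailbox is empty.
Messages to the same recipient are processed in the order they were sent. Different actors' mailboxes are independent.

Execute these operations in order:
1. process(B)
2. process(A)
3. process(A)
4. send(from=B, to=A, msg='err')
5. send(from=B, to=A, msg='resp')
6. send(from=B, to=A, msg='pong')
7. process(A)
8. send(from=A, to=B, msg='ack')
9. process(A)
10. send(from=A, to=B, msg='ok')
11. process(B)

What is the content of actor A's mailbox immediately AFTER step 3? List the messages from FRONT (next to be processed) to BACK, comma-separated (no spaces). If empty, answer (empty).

After 1 (process(B)): A:[] B:[]
After 2 (process(A)): A:[] B:[]
After 3 (process(A)): A:[] B:[]

(empty)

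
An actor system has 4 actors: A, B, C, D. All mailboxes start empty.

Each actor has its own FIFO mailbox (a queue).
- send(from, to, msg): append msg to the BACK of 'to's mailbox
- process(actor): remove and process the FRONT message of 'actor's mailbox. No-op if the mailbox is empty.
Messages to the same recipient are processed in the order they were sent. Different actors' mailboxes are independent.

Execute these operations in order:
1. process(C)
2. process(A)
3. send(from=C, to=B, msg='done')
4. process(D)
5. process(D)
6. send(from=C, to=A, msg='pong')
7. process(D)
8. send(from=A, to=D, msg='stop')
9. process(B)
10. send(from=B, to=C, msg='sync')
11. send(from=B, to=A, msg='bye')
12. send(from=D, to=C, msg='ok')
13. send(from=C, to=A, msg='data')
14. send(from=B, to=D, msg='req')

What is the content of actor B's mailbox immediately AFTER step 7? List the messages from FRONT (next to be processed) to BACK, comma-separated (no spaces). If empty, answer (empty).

After 1 (process(C)): A:[] B:[] C:[] D:[]
After 2 (process(A)): A:[] B:[] C:[] D:[]
After 3 (send(from=C, to=B, msg='done')): A:[] B:[done] C:[] D:[]
After 4 (process(D)): A:[] B:[done] C:[] D:[]
After 5 (process(D)): A:[] B:[done] C:[] D:[]
After 6 (send(from=C, to=A, msg='pong')): A:[pong] B:[done] C:[] D:[]
After 7 (process(D)): A:[pong] B:[done] C:[] D:[]

done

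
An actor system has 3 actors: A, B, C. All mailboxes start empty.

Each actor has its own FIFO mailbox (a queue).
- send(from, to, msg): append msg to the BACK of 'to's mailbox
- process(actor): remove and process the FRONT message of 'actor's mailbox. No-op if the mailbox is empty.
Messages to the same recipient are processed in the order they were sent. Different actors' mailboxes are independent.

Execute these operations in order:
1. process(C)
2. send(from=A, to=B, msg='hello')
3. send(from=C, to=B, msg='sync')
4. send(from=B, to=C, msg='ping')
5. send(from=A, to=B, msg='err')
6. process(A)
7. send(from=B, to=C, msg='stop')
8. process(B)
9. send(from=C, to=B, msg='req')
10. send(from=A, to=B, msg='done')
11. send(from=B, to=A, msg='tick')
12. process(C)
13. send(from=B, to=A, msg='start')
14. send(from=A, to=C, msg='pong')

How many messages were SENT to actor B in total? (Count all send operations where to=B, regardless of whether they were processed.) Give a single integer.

Answer: 5

Derivation:
After 1 (process(C)): A:[] B:[] C:[]
After 2 (send(from=A, to=B, msg='hello')): A:[] B:[hello] C:[]
After 3 (send(from=C, to=B, msg='sync')): A:[] B:[hello,sync] C:[]
After 4 (send(from=B, to=C, msg='ping')): A:[] B:[hello,sync] C:[ping]
After 5 (send(from=A, to=B, msg='err')): A:[] B:[hello,sync,err] C:[ping]
After 6 (process(A)): A:[] B:[hello,sync,err] C:[ping]
After 7 (send(from=B, to=C, msg='stop')): A:[] B:[hello,sync,err] C:[ping,stop]
After 8 (process(B)): A:[] B:[sync,err] C:[ping,stop]
After 9 (send(from=C, to=B, msg='req')): A:[] B:[sync,err,req] C:[ping,stop]
After 10 (send(from=A, to=B, msg='done')): A:[] B:[sync,err,req,done] C:[ping,stop]
After 11 (send(from=B, to=A, msg='tick')): A:[tick] B:[sync,err,req,done] C:[ping,stop]
After 12 (process(C)): A:[tick] B:[sync,err,req,done] C:[stop]
After 13 (send(from=B, to=A, msg='start')): A:[tick,start] B:[sync,err,req,done] C:[stop]
After 14 (send(from=A, to=C, msg='pong')): A:[tick,start] B:[sync,err,req,done] C:[stop,pong]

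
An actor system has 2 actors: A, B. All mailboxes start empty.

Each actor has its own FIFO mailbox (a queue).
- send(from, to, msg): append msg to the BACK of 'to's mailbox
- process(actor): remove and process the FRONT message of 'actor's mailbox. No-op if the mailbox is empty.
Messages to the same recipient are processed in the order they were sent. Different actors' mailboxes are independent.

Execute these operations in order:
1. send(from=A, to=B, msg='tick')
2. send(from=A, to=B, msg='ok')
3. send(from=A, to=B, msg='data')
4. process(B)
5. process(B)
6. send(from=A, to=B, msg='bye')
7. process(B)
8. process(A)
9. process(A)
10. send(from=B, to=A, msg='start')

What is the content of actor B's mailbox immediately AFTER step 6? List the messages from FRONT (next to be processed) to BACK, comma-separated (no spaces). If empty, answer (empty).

After 1 (send(from=A, to=B, msg='tick')): A:[] B:[tick]
After 2 (send(from=A, to=B, msg='ok')): A:[] B:[tick,ok]
After 3 (send(from=A, to=B, msg='data')): A:[] B:[tick,ok,data]
After 4 (process(B)): A:[] B:[ok,data]
After 5 (process(B)): A:[] B:[data]
After 6 (send(from=A, to=B, msg='bye')): A:[] B:[data,bye]

data,bye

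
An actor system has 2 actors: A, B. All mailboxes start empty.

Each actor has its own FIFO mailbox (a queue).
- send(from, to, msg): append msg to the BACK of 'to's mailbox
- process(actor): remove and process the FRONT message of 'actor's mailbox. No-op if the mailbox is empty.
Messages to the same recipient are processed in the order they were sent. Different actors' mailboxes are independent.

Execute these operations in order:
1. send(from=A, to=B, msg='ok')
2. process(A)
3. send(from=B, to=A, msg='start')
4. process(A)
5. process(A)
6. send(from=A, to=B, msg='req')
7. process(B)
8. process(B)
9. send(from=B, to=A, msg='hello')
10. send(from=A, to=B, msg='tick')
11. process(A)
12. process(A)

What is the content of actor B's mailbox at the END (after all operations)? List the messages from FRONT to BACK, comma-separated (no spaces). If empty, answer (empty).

Answer: tick

Derivation:
After 1 (send(from=A, to=B, msg='ok')): A:[] B:[ok]
After 2 (process(A)): A:[] B:[ok]
After 3 (send(from=B, to=A, msg='start')): A:[start] B:[ok]
After 4 (process(A)): A:[] B:[ok]
After 5 (process(A)): A:[] B:[ok]
After 6 (send(from=A, to=B, msg='req')): A:[] B:[ok,req]
After 7 (process(B)): A:[] B:[req]
After 8 (process(B)): A:[] B:[]
After 9 (send(from=B, to=A, msg='hello')): A:[hello] B:[]
After 10 (send(from=A, to=B, msg='tick')): A:[hello] B:[tick]
After 11 (process(A)): A:[] B:[tick]
After 12 (process(A)): A:[] B:[tick]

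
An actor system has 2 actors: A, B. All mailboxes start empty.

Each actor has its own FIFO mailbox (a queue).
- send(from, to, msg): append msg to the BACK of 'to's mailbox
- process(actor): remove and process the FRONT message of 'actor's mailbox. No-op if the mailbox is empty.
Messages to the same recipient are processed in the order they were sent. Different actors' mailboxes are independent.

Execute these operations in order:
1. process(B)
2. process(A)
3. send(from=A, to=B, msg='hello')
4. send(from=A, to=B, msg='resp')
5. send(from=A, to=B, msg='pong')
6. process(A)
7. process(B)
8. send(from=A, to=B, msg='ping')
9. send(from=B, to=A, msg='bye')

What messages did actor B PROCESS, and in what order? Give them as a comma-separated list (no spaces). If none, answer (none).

After 1 (process(B)): A:[] B:[]
After 2 (process(A)): A:[] B:[]
After 3 (send(from=A, to=B, msg='hello')): A:[] B:[hello]
After 4 (send(from=A, to=B, msg='resp')): A:[] B:[hello,resp]
After 5 (send(from=A, to=B, msg='pong')): A:[] B:[hello,resp,pong]
After 6 (process(A)): A:[] B:[hello,resp,pong]
After 7 (process(B)): A:[] B:[resp,pong]
After 8 (send(from=A, to=B, msg='ping')): A:[] B:[resp,pong,ping]
After 9 (send(from=B, to=A, msg='bye')): A:[bye] B:[resp,pong,ping]

Answer: hello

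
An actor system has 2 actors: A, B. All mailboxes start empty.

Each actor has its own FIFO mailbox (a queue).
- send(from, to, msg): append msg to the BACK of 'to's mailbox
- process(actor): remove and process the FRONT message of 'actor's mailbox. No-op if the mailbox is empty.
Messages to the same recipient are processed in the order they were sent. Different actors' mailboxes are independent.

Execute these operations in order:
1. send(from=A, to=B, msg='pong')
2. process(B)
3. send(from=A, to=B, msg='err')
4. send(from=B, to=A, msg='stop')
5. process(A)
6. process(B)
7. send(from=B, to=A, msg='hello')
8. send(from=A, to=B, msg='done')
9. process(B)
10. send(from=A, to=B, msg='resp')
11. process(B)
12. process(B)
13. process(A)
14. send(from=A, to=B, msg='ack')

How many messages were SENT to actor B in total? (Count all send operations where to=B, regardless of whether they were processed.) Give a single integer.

After 1 (send(from=A, to=B, msg='pong')): A:[] B:[pong]
After 2 (process(B)): A:[] B:[]
After 3 (send(from=A, to=B, msg='err')): A:[] B:[err]
After 4 (send(from=B, to=A, msg='stop')): A:[stop] B:[err]
After 5 (process(A)): A:[] B:[err]
After 6 (process(B)): A:[] B:[]
After 7 (send(from=B, to=A, msg='hello')): A:[hello] B:[]
After 8 (send(from=A, to=B, msg='done')): A:[hello] B:[done]
After 9 (process(B)): A:[hello] B:[]
After 10 (send(from=A, to=B, msg='resp')): A:[hello] B:[resp]
After 11 (process(B)): A:[hello] B:[]
After 12 (process(B)): A:[hello] B:[]
After 13 (process(A)): A:[] B:[]
After 14 (send(from=A, to=B, msg='ack')): A:[] B:[ack]

Answer: 5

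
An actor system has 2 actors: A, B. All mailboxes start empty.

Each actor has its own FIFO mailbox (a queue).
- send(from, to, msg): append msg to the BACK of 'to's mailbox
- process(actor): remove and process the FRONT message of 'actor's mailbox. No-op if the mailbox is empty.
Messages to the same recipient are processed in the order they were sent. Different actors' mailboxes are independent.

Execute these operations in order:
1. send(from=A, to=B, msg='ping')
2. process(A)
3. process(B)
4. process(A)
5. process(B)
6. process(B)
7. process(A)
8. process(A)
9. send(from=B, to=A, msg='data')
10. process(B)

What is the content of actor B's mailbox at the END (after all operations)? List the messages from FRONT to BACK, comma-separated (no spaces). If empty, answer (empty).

After 1 (send(from=A, to=B, msg='ping')): A:[] B:[ping]
After 2 (process(A)): A:[] B:[ping]
After 3 (process(B)): A:[] B:[]
After 4 (process(A)): A:[] B:[]
After 5 (process(B)): A:[] B:[]
After 6 (process(B)): A:[] B:[]
After 7 (process(A)): A:[] B:[]
After 8 (process(A)): A:[] B:[]
After 9 (send(from=B, to=A, msg='data')): A:[data] B:[]
After 10 (process(B)): A:[data] B:[]

Answer: (empty)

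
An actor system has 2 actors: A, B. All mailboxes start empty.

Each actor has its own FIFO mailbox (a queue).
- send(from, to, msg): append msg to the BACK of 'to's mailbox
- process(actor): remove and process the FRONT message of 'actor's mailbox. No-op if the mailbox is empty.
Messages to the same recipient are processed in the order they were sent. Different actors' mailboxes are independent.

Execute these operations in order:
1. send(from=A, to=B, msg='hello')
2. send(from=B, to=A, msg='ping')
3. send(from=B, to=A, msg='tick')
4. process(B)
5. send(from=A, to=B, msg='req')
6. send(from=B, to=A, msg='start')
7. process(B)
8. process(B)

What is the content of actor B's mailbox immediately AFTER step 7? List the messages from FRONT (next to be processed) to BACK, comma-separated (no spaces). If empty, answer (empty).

After 1 (send(from=A, to=B, msg='hello')): A:[] B:[hello]
After 2 (send(from=B, to=A, msg='ping')): A:[ping] B:[hello]
After 3 (send(from=B, to=A, msg='tick')): A:[ping,tick] B:[hello]
After 4 (process(B)): A:[ping,tick] B:[]
After 5 (send(from=A, to=B, msg='req')): A:[ping,tick] B:[req]
After 6 (send(from=B, to=A, msg='start')): A:[ping,tick,start] B:[req]
After 7 (process(B)): A:[ping,tick,start] B:[]

(empty)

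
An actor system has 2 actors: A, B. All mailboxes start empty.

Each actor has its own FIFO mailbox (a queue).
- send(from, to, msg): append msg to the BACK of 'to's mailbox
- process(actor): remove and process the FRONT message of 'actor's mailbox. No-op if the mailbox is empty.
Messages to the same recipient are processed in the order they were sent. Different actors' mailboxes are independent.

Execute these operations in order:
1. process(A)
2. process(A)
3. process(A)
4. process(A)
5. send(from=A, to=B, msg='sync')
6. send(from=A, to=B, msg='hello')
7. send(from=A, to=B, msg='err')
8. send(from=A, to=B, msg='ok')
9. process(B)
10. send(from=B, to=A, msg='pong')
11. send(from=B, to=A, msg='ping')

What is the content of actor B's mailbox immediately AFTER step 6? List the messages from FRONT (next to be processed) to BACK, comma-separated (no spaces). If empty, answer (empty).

After 1 (process(A)): A:[] B:[]
After 2 (process(A)): A:[] B:[]
After 3 (process(A)): A:[] B:[]
After 4 (process(A)): A:[] B:[]
After 5 (send(from=A, to=B, msg='sync')): A:[] B:[sync]
After 6 (send(from=A, to=B, msg='hello')): A:[] B:[sync,hello]

sync,hello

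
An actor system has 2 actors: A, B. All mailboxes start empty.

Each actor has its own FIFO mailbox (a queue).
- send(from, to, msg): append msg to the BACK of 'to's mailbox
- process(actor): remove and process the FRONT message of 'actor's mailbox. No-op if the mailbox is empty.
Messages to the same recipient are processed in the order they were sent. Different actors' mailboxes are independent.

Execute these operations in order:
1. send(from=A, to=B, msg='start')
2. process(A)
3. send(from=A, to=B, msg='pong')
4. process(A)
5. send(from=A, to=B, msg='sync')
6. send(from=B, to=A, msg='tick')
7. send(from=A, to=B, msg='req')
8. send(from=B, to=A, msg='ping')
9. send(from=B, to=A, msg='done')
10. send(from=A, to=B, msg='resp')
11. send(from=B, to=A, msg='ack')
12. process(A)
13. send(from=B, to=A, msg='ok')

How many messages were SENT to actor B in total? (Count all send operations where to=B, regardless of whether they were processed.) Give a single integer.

After 1 (send(from=A, to=B, msg='start')): A:[] B:[start]
After 2 (process(A)): A:[] B:[start]
After 3 (send(from=A, to=B, msg='pong')): A:[] B:[start,pong]
After 4 (process(A)): A:[] B:[start,pong]
After 5 (send(from=A, to=B, msg='sync')): A:[] B:[start,pong,sync]
After 6 (send(from=B, to=A, msg='tick')): A:[tick] B:[start,pong,sync]
After 7 (send(from=A, to=B, msg='req')): A:[tick] B:[start,pong,sync,req]
After 8 (send(from=B, to=A, msg='ping')): A:[tick,ping] B:[start,pong,sync,req]
After 9 (send(from=B, to=A, msg='done')): A:[tick,ping,done] B:[start,pong,sync,req]
After 10 (send(from=A, to=B, msg='resp')): A:[tick,ping,done] B:[start,pong,sync,req,resp]
After 11 (send(from=B, to=A, msg='ack')): A:[tick,ping,done,ack] B:[start,pong,sync,req,resp]
After 12 (process(A)): A:[ping,done,ack] B:[start,pong,sync,req,resp]
After 13 (send(from=B, to=A, msg='ok')): A:[ping,done,ack,ok] B:[start,pong,sync,req,resp]

Answer: 5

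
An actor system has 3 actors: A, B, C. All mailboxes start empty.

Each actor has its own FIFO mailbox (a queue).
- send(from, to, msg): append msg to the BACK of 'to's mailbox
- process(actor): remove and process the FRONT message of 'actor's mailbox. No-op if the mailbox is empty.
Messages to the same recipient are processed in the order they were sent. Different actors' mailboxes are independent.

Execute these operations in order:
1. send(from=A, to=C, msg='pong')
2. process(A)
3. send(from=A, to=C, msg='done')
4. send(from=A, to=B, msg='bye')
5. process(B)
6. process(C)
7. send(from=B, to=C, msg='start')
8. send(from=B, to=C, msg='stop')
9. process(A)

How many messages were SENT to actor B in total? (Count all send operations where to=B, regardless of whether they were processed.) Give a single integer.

After 1 (send(from=A, to=C, msg='pong')): A:[] B:[] C:[pong]
After 2 (process(A)): A:[] B:[] C:[pong]
After 3 (send(from=A, to=C, msg='done')): A:[] B:[] C:[pong,done]
After 4 (send(from=A, to=B, msg='bye')): A:[] B:[bye] C:[pong,done]
After 5 (process(B)): A:[] B:[] C:[pong,done]
After 6 (process(C)): A:[] B:[] C:[done]
After 7 (send(from=B, to=C, msg='start')): A:[] B:[] C:[done,start]
After 8 (send(from=B, to=C, msg='stop')): A:[] B:[] C:[done,start,stop]
After 9 (process(A)): A:[] B:[] C:[done,start,stop]

Answer: 1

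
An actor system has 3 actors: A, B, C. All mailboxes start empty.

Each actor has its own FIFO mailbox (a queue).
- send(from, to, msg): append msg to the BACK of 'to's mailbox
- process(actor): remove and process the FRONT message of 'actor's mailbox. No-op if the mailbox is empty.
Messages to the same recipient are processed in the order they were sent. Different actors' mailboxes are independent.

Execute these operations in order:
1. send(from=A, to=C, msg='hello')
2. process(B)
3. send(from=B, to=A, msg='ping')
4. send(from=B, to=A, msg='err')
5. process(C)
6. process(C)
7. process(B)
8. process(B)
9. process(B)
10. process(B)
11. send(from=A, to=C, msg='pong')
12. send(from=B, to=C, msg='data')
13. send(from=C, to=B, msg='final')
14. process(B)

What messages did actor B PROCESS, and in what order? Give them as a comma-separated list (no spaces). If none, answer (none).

Answer: final

Derivation:
After 1 (send(from=A, to=C, msg='hello')): A:[] B:[] C:[hello]
After 2 (process(B)): A:[] B:[] C:[hello]
After 3 (send(from=B, to=A, msg='ping')): A:[ping] B:[] C:[hello]
After 4 (send(from=B, to=A, msg='err')): A:[ping,err] B:[] C:[hello]
After 5 (process(C)): A:[ping,err] B:[] C:[]
After 6 (process(C)): A:[ping,err] B:[] C:[]
After 7 (process(B)): A:[ping,err] B:[] C:[]
After 8 (process(B)): A:[ping,err] B:[] C:[]
After 9 (process(B)): A:[ping,err] B:[] C:[]
After 10 (process(B)): A:[ping,err] B:[] C:[]
After 11 (send(from=A, to=C, msg='pong')): A:[ping,err] B:[] C:[pong]
After 12 (send(from=B, to=C, msg='data')): A:[ping,err] B:[] C:[pong,data]
After 13 (send(from=C, to=B, msg='final')): A:[ping,err] B:[final] C:[pong,data]
After 14 (process(B)): A:[ping,err] B:[] C:[pong,data]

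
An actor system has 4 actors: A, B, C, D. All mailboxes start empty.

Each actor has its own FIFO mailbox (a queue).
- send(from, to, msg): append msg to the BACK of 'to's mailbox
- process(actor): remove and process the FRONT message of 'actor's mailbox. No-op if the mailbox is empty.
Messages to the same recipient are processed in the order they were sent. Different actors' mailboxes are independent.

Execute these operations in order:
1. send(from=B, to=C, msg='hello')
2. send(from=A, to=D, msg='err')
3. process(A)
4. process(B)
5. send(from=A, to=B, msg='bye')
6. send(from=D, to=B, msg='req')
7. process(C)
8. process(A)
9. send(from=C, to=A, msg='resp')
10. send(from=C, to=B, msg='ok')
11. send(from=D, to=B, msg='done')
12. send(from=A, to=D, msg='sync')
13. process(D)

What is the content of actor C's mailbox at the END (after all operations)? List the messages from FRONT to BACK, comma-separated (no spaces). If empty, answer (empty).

Answer: (empty)

Derivation:
After 1 (send(from=B, to=C, msg='hello')): A:[] B:[] C:[hello] D:[]
After 2 (send(from=A, to=D, msg='err')): A:[] B:[] C:[hello] D:[err]
After 3 (process(A)): A:[] B:[] C:[hello] D:[err]
After 4 (process(B)): A:[] B:[] C:[hello] D:[err]
After 5 (send(from=A, to=B, msg='bye')): A:[] B:[bye] C:[hello] D:[err]
After 6 (send(from=D, to=B, msg='req')): A:[] B:[bye,req] C:[hello] D:[err]
After 7 (process(C)): A:[] B:[bye,req] C:[] D:[err]
After 8 (process(A)): A:[] B:[bye,req] C:[] D:[err]
After 9 (send(from=C, to=A, msg='resp')): A:[resp] B:[bye,req] C:[] D:[err]
After 10 (send(from=C, to=B, msg='ok')): A:[resp] B:[bye,req,ok] C:[] D:[err]
After 11 (send(from=D, to=B, msg='done')): A:[resp] B:[bye,req,ok,done] C:[] D:[err]
After 12 (send(from=A, to=D, msg='sync')): A:[resp] B:[bye,req,ok,done] C:[] D:[err,sync]
After 13 (process(D)): A:[resp] B:[bye,req,ok,done] C:[] D:[sync]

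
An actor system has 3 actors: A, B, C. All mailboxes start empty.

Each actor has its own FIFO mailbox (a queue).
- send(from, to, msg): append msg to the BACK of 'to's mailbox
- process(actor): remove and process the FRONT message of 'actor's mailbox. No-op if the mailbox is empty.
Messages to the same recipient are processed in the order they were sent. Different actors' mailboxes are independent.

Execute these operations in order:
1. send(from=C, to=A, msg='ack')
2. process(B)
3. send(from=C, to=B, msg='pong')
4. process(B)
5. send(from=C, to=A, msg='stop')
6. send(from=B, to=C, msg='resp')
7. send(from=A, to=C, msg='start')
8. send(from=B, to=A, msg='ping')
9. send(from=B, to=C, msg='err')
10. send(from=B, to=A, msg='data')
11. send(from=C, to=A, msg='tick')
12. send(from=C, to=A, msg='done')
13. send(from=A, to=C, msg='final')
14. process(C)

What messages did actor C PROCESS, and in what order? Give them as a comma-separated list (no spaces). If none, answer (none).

Answer: resp

Derivation:
After 1 (send(from=C, to=A, msg='ack')): A:[ack] B:[] C:[]
After 2 (process(B)): A:[ack] B:[] C:[]
After 3 (send(from=C, to=B, msg='pong')): A:[ack] B:[pong] C:[]
After 4 (process(B)): A:[ack] B:[] C:[]
After 5 (send(from=C, to=A, msg='stop')): A:[ack,stop] B:[] C:[]
After 6 (send(from=B, to=C, msg='resp')): A:[ack,stop] B:[] C:[resp]
After 7 (send(from=A, to=C, msg='start')): A:[ack,stop] B:[] C:[resp,start]
After 8 (send(from=B, to=A, msg='ping')): A:[ack,stop,ping] B:[] C:[resp,start]
After 9 (send(from=B, to=C, msg='err')): A:[ack,stop,ping] B:[] C:[resp,start,err]
After 10 (send(from=B, to=A, msg='data')): A:[ack,stop,ping,data] B:[] C:[resp,start,err]
After 11 (send(from=C, to=A, msg='tick')): A:[ack,stop,ping,data,tick] B:[] C:[resp,start,err]
After 12 (send(from=C, to=A, msg='done')): A:[ack,stop,ping,data,tick,done] B:[] C:[resp,start,err]
After 13 (send(from=A, to=C, msg='final')): A:[ack,stop,ping,data,tick,done] B:[] C:[resp,start,err,final]
After 14 (process(C)): A:[ack,stop,ping,data,tick,done] B:[] C:[start,err,final]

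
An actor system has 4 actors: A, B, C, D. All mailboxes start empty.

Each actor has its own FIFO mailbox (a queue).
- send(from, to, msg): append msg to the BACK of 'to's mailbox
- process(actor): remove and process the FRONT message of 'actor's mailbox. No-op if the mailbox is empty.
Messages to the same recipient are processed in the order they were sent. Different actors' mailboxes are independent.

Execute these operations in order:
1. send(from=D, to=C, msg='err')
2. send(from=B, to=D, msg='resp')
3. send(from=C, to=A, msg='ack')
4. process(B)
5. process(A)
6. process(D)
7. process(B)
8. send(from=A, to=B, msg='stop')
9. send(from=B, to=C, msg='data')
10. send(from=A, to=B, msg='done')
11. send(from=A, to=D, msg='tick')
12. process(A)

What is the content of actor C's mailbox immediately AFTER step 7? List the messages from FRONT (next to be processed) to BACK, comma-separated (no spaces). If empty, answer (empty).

After 1 (send(from=D, to=C, msg='err')): A:[] B:[] C:[err] D:[]
After 2 (send(from=B, to=D, msg='resp')): A:[] B:[] C:[err] D:[resp]
After 3 (send(from=C, to=A, msg='ack')): A:[ack] B:[] C:[err] D:[resp]
After 4 (process(B)): A:[ack] B:[] C:[err] D:[resp]
After 5 (process(A)): A:[] B:[] C:[err] D:[resp]
After 6 (process(D)): A:[] B:[] C:[err] D:[]
After 7 (process(B)): A:[] B:[] C:[err] D:[]

err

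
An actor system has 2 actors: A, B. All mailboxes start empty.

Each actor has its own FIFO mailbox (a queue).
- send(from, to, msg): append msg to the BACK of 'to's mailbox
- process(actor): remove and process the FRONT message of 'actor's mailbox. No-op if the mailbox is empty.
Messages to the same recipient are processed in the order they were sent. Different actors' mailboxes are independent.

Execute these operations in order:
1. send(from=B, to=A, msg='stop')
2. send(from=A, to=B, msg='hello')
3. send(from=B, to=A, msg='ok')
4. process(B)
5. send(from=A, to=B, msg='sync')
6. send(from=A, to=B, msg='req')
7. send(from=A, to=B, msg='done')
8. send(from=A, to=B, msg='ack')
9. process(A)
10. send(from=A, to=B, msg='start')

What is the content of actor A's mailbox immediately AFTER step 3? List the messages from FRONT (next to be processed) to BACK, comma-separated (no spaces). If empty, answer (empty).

After 1 (send(from=B, to=A, msg='stop')): A:[stop] B:[]
After 2 (send(from=A, to=B, msg='hello')): A:[stop] B:[hello]
After 3 (send(from=B, to=A, msg='ok')): A:[stop,ok] B:[hello]

stop,ok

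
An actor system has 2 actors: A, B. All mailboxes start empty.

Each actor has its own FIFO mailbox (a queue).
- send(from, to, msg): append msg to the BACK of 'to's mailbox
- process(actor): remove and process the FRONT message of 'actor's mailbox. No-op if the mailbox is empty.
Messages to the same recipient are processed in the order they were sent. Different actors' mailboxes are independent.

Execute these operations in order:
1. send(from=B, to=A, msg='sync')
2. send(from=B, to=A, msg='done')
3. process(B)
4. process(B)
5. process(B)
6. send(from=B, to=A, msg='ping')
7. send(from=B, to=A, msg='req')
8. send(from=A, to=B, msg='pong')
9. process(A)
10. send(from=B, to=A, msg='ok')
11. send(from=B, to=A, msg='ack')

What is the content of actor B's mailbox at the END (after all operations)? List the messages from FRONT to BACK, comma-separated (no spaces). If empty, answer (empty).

After 1 (send(from=B, to=A, msg='sync')): A:[sync] B:[]
After 2 (send(from=B, to=A, msg='done')): A:[sync,done] B:[]
After 3 (process(B)): A:[sync,done] B:[]
After 4 (process(B)): A:[sync,done] B:[]
After 5 (process(B)): A:[sync,done] B:[]
After 6 (send(from=B, to=A, msg='ping')): A:[sync,done,ping] B:[]
After 7 (send(from=B, to=A, msg='req')): A:[sync,done,ping,req] B:[]
After 8 (send(from=A, to=B, msg='pong')): A:[sync,done,ping,req] B:[pong]
After 9 (process(A)): A:[done,ping,req] B:[pong]
After 10 (send(from=B, to=A, msg='ok')): A:[done,ping,req,ok] B:[pong]
After 11 (send(from=B, to=A, msg='ack')): A:[done,ping,req,ok,ack] B:[pong]

Answer: pong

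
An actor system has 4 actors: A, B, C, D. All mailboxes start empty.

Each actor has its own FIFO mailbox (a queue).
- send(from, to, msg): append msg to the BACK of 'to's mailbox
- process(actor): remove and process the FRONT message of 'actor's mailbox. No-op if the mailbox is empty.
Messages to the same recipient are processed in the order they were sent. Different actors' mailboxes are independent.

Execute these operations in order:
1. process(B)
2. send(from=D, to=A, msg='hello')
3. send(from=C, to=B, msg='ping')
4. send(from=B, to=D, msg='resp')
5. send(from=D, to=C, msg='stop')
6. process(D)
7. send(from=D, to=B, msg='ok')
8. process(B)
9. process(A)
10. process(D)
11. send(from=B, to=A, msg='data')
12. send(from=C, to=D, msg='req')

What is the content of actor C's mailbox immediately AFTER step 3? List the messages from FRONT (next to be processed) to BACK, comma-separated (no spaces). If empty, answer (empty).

After 1 (process(B)): A:[] B:[] C:[] D:[]
After 2 (send(from=D, to=A, msg='hello')): A:[hello] B:[] C:[] D:[]
After 3 (send(from=C, to=B, msg='ping')): A:[hello] B:[ping] C:[] D:[]

(empty)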